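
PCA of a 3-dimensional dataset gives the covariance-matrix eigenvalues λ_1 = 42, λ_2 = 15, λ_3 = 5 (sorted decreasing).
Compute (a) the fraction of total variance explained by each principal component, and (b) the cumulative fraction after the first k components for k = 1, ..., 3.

Step 1 — total variance = trace(Sigma) = Σ λ_i = 42 + 15 + 5 = 62.

Step 2 — fraction explained by component i = λ_i / Σ λ:
  PC1: 42/62 = 0.6774
  PC2: 15/62 = 0.2419
  PC3: 5/62 = 0.0806

Step 3 — cumulative fraction after k components = (λ_1 + ... + λ_k) / Σ λ:
  k = 1: 42/62 = 0.6774
  k = 2: (42 + 15)/62 = 57/62 = 0.9194
  k = 3: (42 + 15 + 5)/62 = 62/62 = 1

Summary (fraction, with percent):

explained: PC1 0.6774 (67.74%), PC2 0.2419 (24.19%), PC3 0.0806 (8.06%);  cumulative: 0.6774, 0.9194, 1


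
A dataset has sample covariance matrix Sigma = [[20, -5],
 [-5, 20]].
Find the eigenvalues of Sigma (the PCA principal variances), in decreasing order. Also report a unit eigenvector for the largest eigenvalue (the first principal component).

Step 1 — characteristic polynomial of 2×2 Sigma:
  det(Sigma - λI) = λ² - trace · λ + det = 0.
  trace = 20 + 20 = 40, det = 20·20 - (-5)² = 375.
Step 2 — discriminant:
  Δ = trace² - 4·det = 1600 - 1500 = 100.
Step 3 — eigenvalues:
  λ = (trace ± √Δ)/2 = (40 ± 10)/2,
  λ_1 = 25,  λ_2 = 15.

Step 4 — unit eigenvector for λ_1: solve (Sigma - λ_1 I)v = 0. First row:
  (20 - 25)·v_x + (-5)·v_y = 0, i.e. (-5)·v_x + (-5)·v_y = 0,
  so v ∝ (b, λ_1 - a) = (-5, 5); multiply by -1 so the first entry is positive: u = (5, -5).
  ||u|| = √((5)² + (-5)²) = √(50) ≈ 7.0711,
  v_1 = u/||u|| ≈ (0.7071, -0.7071) (||v_1|| = 1).

λ_1 = 25,  λ_2 = 15;  v_1 ≈ (0.7071, -0.7071)


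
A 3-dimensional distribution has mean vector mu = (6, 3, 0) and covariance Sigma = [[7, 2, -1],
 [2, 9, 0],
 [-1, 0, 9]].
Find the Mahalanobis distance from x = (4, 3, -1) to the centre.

Step 1 — centre the observation: (x - mu) = (-2, 0, -1).

Step 2 — invert Sigma (cofactor / det for 3×3, or solve directly):
  Sigma^{-1} = [[0.1552, -0.0345, 0.0172],
 [-0.0345, 0.1188, -0.0038],
 [0.0172, -0.0038, 0.113]].

Step 3 — form the quadratic (x - mu)^T · Sigma^{-1} · (x - mu):
  Sigma^{-1} · (x - mu) = (-0.3276, 0.0728, -0.1475).
  (x - mu)^T · [Sigma^{-1} · (x - mu)] = (-2)·(-0.3276) + (0)·(0.0728) + (-1)·(-0.1475) = 0.8027.

Step 4 — take square root: d = √(0.8027) ≈ 0.8959.

d(x, mu) = √(0.8027) ≈ 0.8959


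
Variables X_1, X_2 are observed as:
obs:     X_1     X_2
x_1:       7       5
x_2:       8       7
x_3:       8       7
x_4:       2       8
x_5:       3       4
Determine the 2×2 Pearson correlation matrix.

Step 1 — column means:
  mean(X_1) = (7 + 8 + 8 + 2 + 3) / 5 = 28/5 = 5.6
  mean(X_2) = (5 + 7 + 7 + 8 + 4) / 5 = 31/5 = 6.2

Step 2 — sample variances and covariances s[i,j] = (1/(n-1)) · Σ_k (x_{k,i} - mean_i) · (x_{k,j} - mean_j), with n-1 = 4:
  s[X_1,X_1] = ((1.4)·(1.4) + (2.4)·(2.4) + (2.4)·(2.4) + (-3.6)·(-3.6) + (-2.6)·(-2.6)) / 4 = 33.2/4 = 8.3
  s[X_1,X_2] = ((1.4)·(-1.2) + (2.4)·(0.8) + (2.4)·(0.8) + (-3.6)·(1.8) + (-2.6)·(-2.2)) / 4 = 1.4/4 = 0.35
  s[X_2,X_2] = ((-1.2)·(-1.2) + (0.8)·(0.8) + (0.8)·(0.8) + (1.8)·(1.8) + (-2.2)·(-2.2)) / 4 = 10.8/4 = 2.7
  Sample standard deviations s_i = √(s[i,i]):
  s(X_1) = √(8.3) = 2.881
  s(X_2) = √(2.7) = 1.6432

Step 3 — r_{ij} = s_{ij} / (s_i · s_j):
  r[X_1,X_1] = 1 (diagonal).
  r[X_1,X_2] = 0.35 / (2.881 · 1.6432) = 0.35 / 4.7339 = 0.0739
  r[X_2,X_2] = 1 (diagonal).

R is symmetric with unit diagonal. Assembling:

R = [[1, 0.0739],
 [0.0739, 1]]


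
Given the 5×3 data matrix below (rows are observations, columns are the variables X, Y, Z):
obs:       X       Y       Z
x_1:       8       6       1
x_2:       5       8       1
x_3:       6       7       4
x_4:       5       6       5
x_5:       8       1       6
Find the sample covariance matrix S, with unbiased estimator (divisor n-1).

Step 1 — column means:
  mean(X) = (8 + 5 + 6 + 5 + 8) / 5 = 32/5 = 6.4
  mean(Y) = (6 + 8 + 7 + 6 + 1) / 5 = 28/5 = 5.6
  mean(Z) = (1 + 1 + 4 + 5 + 6) / 5 = 17/5 = 3.4

Step 2 — sample covariance S[i,j] = (1/(n-1)) · Σ_k (x_{k,i} - mean_i) · (x_{k,j} - mean_j), with n-1 = 4.
  S[X,X] = ((1.6)·(1.6) + (-1.4)·(-1.4) + (-0.4)·(-0.4) + (-1.4)·(-1.4) + (1.6)·(1.6)) / 4 = 9.2/4 = 2.3
  S[X,Y] = ((1.6)·(0.4) + (-1.4)·(2.4) + (-0.4)·(1.4) + (-1.4)·(0.4) + (1.6)·(-4.6)) / 4 = -11.2/4 = -2.8
  S[X,Z] = ((1.6)·(-2.4) + (-1.4)·(-2.4) + (-0.4)·(0.6) + (-1.4)·(1.6) + (1.6)·(2.6)) / 4 = 1.2/4 = 0.3
  S[Y,Y] = ((0.4)·(0.4) + (2.4)·(2.4) + (1.4)·(1.4) + (0.4)·(0.4) + (-4.6)·(-4.6)) / 4 = 29.2/4 = 7.3
  S[Y,Z] = ((0.4)·(-2.4) + (2.4)·(-2.4) + (1.4)·(0.6) + (0.4)·(1.6) + (-4.6)·(2.6)) / 4 = -17.2/4 = -4.3
  S[Z,Z] = ((-2.4)·(-2.4) + (-2.4)·(-2.4) + (0.6)·(0.6) + (1.6)·(1.6) + (2.6)·(2.6)) / 4 = 21.2/4 = 5.3

S is symmetric (S[j,i] = S[i,j]). Assembling:

S = [[2.3, -2.8, 0.3],
 [-2.8, 7.3, -4.3],
 [0.3, -4.3, 5.3]]


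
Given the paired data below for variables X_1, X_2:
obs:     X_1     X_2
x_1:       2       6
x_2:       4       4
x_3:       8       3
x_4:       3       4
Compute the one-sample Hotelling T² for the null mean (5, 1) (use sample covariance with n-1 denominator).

Step 1 — sample mean vector:
  mean(X_1) = (2 + 4 + 8 + 3) / 4 = 17/4 = 4.25
  mean(X_2) = (6 + 4 + 3 + 4) / 4 = 17/4 = 4.25
  x̄ = (4.25, 4.25),  deviation x̄ - mu_0 = (4.25, 4.25) - (5, 1) = (-0.75, 3.25).

Step 2 — sample covariance matrix, S[i,j] = (1/(n-1)) · Σ_k (x_{k,i} - mean_i) · (x_{k,j} - mean_j), divisor n-1 = 3:
  S[X_1,X_1] = ((-2.25)·(-2.25) + (-0.25)·(-0.25) + (3.75)·(3.75) + (-1.25)·(-1.25)) / 3 = 20.75/3 = 6.9167
  S[X_1,X_2] = ((-2.25)·(1.75) + (-0.25)·(-0.25) + (3.75)·(-1.25) + (-1.25)·(-0.25)) / 3 = -8.25/3 = -2.75
  S[X_2,X_2] = ((1.75)·(1.75) + (-0.25)·(-0.25) + (-1.25)·(-1.25) + (-0.25)·(-0.25)) / 3 = 4.75/3 = 1.5833
  S = [[6.9167, -2.75],
 [-2.75, 1.5833]].

Step 3 — invert S. det(S) = 6.9167·1.5833 - (-2.75)² = 3.3889.
  S^{-1} = (1/det) · [[d, -b], [-b, a]] = [[0.4672, 0.8115],
 [0.8115, 2.041]].

Step 4 — quadratic form (x̄ - mu_0)^T · S^{-1} · (x̄ - mu_0):
  S^{-1} · (x̄ - mu_0) = (2.2869, 6.0246),
  (x̄ - mu_0)^T · [...] = (-0.75)·(2.2869) + (3.25)·(6.0246) = 17.8648.

Step 5 — scale by n: T² = 4 · 17.8648 = 71.459.

T² ≈ 71.459


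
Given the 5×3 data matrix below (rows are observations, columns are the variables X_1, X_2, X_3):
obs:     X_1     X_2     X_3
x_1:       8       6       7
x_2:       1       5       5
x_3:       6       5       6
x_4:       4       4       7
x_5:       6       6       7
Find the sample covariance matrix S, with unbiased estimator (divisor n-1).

Step 1 — column means:
  mean(X_1) = (8 + 1 + 6 + 4 + 6) / 5 = 25/5 = 5
  mean(X_2) = (6 + 5 + 5 + 4 + 6) / 5 = 26/5 = 5.2
  mean(X_3) = (7 + 5 + 6 + 7 + 7) / 5 = 32/5 = 6.4

Step 2 — sample covariance S[i,j] = (1/(n-1)) · Σ_k (x_{k,i} - mean_i) · (x_{k,j} - mean_j), with n-1 = 4.
  S[X_1,X_1] = ((3)·(3) + (-4)·(-4) + (1)·(1) + (-1)·(-1) + (1)·(1)) / 4 = 28/4 = 7
  S[X_1,X_2] = ((3)·(0.8) + (-4)·(-0.2) + (1)·(-0.2) + (-1)·(-1.2) + (1)·(0.8)) / 4 = 5/4 = 1.25
  S[X_1,X_3] = ((3)·(0.6) + (-4)·(-1.4) + (1)·(-0.4) + (-1)·(0.6) + (1)·(0.6)) / 4 = 7/4 = 1.75
  S[X_2,X_2] = ((0.8)·(0.8) + (-0.2)·(-0.2) + (-0.2)·(-0.2) + (-1.2)·(-1.2) + (0.8)·(0.8)) / 4 = 2.8/4 = 0.7
  S[X_2,X_3] = ((0.8)·(0.6) + (-0.2)·(-1.4) + (-0.2)·(-0.4) + (-1.2)·(0.6) + (0.8)·(0.6)) / 4 = 0.6/4 = 0.15
  S[X_3,X_3] = ((0.6)·(0.6) + (-1.4)·(-1.4) + (-0.4)·(-0.4) + (0.6)·(0.6) + (0.6)·(0.6)) / 4 = 3.2/4 = 0.8

S is symmetric (S[j,i] = S[i,j]). Assembling:

S = [[7, 1.25, 1.75],
 [1.25, 0.7, 0.15],
 [1.75, 0.15, 0.8]]


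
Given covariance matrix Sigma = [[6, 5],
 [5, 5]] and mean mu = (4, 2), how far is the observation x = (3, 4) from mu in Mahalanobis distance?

Step 1 — centre the observation: (x - mu) = (-1, 2).

Step 2 — invert Sigma. det(Sigma) = 6·5 - (5)² = 5.
  Sigma^{-1} = (1/det) · [[d, -b], [-b, a]] = [[1, -1],
 [-1, 1.2]].

Step 3 — form the quadratic (x - mu)^T · Sigma^{-1} · (x - mu):
  Sigma^{-1} · (x - mu) = (-3, 3.4).
  (x - mu)^T · [Sigma^{-1} · (x - mu)] = (-1)·(-3) + (2)·(3.4) = 9.8.

Step 4 — take square root: d = √(9.8) ≈ 3.1305.

d(x, mu) = √(9.8) ≈ 3.1305


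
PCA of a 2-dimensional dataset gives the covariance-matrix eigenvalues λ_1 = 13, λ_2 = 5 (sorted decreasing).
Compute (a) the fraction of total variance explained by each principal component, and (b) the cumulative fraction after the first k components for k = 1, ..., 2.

Step 1 — total variance = trace(Sigma) = Σ λ_i = 13 + 5 = 18.

Step 2 — fraction explained by component i = λ_i / Σ λ:
  PC1: 13/18 = 0.7222
  PC2: 5/18 = 0.2778

Step 3 — cumulative fraction after k components = (λ_1 + ... + λ_k) / Σ λ:
  k = 1: 13/18 = 0.7222
  k = 2: (13 + 5)/18 = 18/18 = 1

Summary (fraction, with percent):

explained: PC1 0.7222 (72.22%), PC2 0.2778 (27.78%);  cumulative: 0.7222, 1


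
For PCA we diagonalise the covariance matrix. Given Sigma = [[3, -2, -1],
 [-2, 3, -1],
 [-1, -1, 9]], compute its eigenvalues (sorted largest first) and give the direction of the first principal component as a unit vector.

Step 1 — characteristic polynomial p(λ) = det(λI - Sigma) = λ³ - tr·λ² + c_1·λ - det, where tr = trace, c_1 = sum of the principal 2×2 minors, det = det(Sigma):
  tr = 3 + 3 + 9 = 15,
  c_1 = (3·3 - (-2)²) + (3·9 - (-1)²) + (3·9 - (-1)²) = 5 + 26 + 26 = 57,
  det = 3·(3·9 - (-1)²) - (-2)·((-2)·9 - (-1)·(-1)) + (-1)·((-2)·(-1) - 3·(-1)) = 3·(26) - (-2)·(-19) + (-1)·(5) = 35.
  So p(λ) = λ³ - 15λ² + 57λ - 35.
Step 2 — look for an integer root (rational root theorem: any rational root is an integer divisor of 35). Testing λ = 5:
  p(5) = 125 - 375 + 285 - 35 = 0  ✓
  Dividing out (λ - 5): p(λ) = (λ - 5)(λ² - 10λ + 7).
Step 3 — remaining eigenvalues from the quadratic λ² - 10λ + 7 = 0:
  Δ = 10² - 4·7 = 100 - 28 = 72,  λ = (10 ± √72)/2 = (10 ± 8.4853)/2 ≈ 9.2426 or 0.7574.
  Sorted: λ_1 = 9.2426,  λ_2 = 5,  λ_3 = 0.7574  (check: sum = 15 = tr ✓).

Step 4 — unit eigenvector for λ_1 ≈ 9.2426: v spans the null space of (Sigma - λ_1 I), whose rows are
  r_1 = (-6.2426, -2, -1),  r_2 = (-2, -6.2426, -1),  r_3 = (-1, -1, -0.2426).
  v is orthogonal to every row, so take v ∝ r_1 × r_2 = ((-2)·(-1) - (-1)·(-6.2426), (-1)·(-2) - (-6.2426)·(-1), (-6.2426)·(-6.2426) - (-2)·(-2)) ≈ (-4.2426, -4.2426, 34.9706).
  Rescale (multiply by -1 so the first nonzero entry is positive): u = (4.2426, 4.2426, -34.9706).
  ||u|| = √((4.2426)² + (4.2426)² + (-34.9706)²) = √(1258.9403) ≈ 35.4815,  v_1 = u/||u|| ≈ (0.1196, 0.1196, -0.9856) (||v_1|| = 1).

λ_1 = 9.2426,  λ_2 = 5,  λ_3 = 0.7574;  v_1 ≈ (0.1196, 0.1196, -0.9856)


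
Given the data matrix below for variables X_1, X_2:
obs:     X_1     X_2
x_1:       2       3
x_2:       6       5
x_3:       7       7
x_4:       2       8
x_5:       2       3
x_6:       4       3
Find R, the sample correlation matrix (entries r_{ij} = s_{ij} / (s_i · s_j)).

Step 1 — column means:
  mean(X_1) = (2 + 6 + 7 + 2 + 2 + 4) / 6 = 23/6 = 3.8333
  mean(X_2) = (3 + 5 + 7 + 8 + 3 + 3) / 6 = 29/6 = 4.8333

Step 2 — sample variances and covariances s[i,j] = (1/(n-1)) · Σ_k (x_{k,i} - mean_i) · (x_{k,j} - mean_j), with n-1 = 5:
  s[X_1,X_1] = ((-1.8333)·(-1.8333) + (2.1667)·(2.1667) + (3.1667)·(3.1667) + (-1.8333)·(-1.8333) + (-1.8333)·(-1.8333) + (0.1667)·(0.1667)) / 5 = 24.8333/5 = 4.9667
  s[X_1,X_2] = ((-1.8333)·(-1.8333) + (2.1667)·(0.1667) + (3.1667)·(2.1667) + (-1.8333)·(3.1667) + (-1.8333)·(-1.8333) + (0.1667)·(-1.8333)) / 5 = 7.8333/5 = 1.5667
  s[X_2,X_2] = ((-1.8333)·(-1.8333) + (0.1667)·(0.1667) + (2.1667)·(2.1667) + (3.1667)·(3.1667) + (-1.8333)·(-1.8333) + (-1.8333)·(-1.8333)) / 5 = 24.8333/5 = 4.9667
  Sample standard deviations s_i = √(s[i,i]):
  s(X_1) = √(4.9667) = 2.2286
  s(X_2) = √(4.9667) = 2.2286

Step 3 — r_{ij} = s_{ij} / (s_i · s_j):
  r[X_1,X_1] = 1 (diagonal).
  r[X_1,X_2] = 1.5667 / (2.2286 · 2.2286) = 1.5667 / 4.9667 = 0.3154
  r[X_2,X_2] = 1 (diagonal).

R is symmetric with unit diagonal. Assembling:

R = [[1, 0.3154],
 [0.3154, 1]]


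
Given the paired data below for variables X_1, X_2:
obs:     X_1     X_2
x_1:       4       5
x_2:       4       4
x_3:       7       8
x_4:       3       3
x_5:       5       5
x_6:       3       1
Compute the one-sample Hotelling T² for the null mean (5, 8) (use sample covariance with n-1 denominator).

Step 1 — sample mean vector:
  mean(X_1) = (4 + 4 + 7 + 3 + 5 + 3) / 6 = 26/6 = 4.3333
  mean(X_2) = (5 + 4 + 8 + 3 + 5 + 1) / 6 = 26/6 = 4.3333
  x̄ = (4.3333, 4.3333),  deviation x̄ - mu_0 = (4.3333, 4.3333) - (5, 8) = (-0.6667, -3.6667).

Step 2 — sample covariance matrix, S[i,j] = (1/(n-1)) · Σ_k (x_{k,i} - mean_i) · (x_{k,j} - mean_j), divisor n-1 = 5:
  S[X_1,X_1] = ((-0.3333)·(-0.3333) + (-0.3333)·(-0.3333) + (2.6667)·(2.6667) + (-1.3333)·(-1.3333) + (0.6667)·(0.6667) + (-1.3333)·(-1.3333)) / 5 = 11.3333/5 = 2.2667
  S[X_1,X_2] = ((-0.3333)·(0.6667) + (-0.3333)·(-0.3333) + (2.6667)·(3.6667) + (-1.3333)·(-1.3333) + (0.6667)·(0.6667) + (-1.3333)·(-3.3333)) / 5 = 16.3333/5 = 3.2667
  S[X_2,X_2] = ((0.6667)·(0.6667) + (-0.3333)·(-0.3333) + (3.6667)·(3.6667) + (-1.3333)·(-1.3333) + (0.6667)·(0.6667) + (-3.3333)·(-3.3333)) / 5 = 27.3333/5 = 5.4667
  S = [[2.2667, 3.2667],
 [3.2667, 5.4667]].

Step 3 — invert S. det(S) = 2.2667·5.4667 - (3.2667)² = 1.72.
  S^{-1} = (1/det) · [[d, -b], [-b, a]] = [[3.1783, -1.8992],
 [-1.8992, 1.3178]].

Step 4 — quadratic form (x̄ - mu_0)^T · S^{-1} · (x̄ - mu_0):
  S^{-1} · (x̄ - mu_0) = (4.845, -3.5659),
  (x̄ - mu_0)^T · [...] = (-0.6667)·(4.845) + (-3.6667)·(-3.5659) = 9.845.

Step 5 — scale by n: T² = 6 · 9.845 = 59.0698.

T² ≈ 59.0698


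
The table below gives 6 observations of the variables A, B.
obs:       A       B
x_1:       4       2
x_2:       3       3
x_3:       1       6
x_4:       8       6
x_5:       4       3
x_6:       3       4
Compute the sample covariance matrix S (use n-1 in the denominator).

Step 1 — column means:
  mean(A) = (4 + 3 + 1 + 8 + 4 + 3) / 6 = 23/6 = 3.8333
  mean(B) = (2 + 3 + 6 + 6 + 3 + 4) / 6 = 24/6 = 4

Step 2 — sample covariance S[i,j] = (1/(n-1)) · Σ_k (x_{k,i} - mean_i) · (x_{k,j} - mean_j), with n-1 = 5.
  S[A,A] = ((0.1667)·(0.1667) + (-0.8333)·(-0.8333) + (-2.8333)·(-2.8333) + (4.1667)·(4.1667) + (0.1667)·(0.1667) + (-0.8333)·(-0.8333)) / 5 = 26.8333/5 = 5.3667
  S[A,B] = ((0.1667)·(-2) + (-0.8333)·(-1) + (-2.8333)·(2) + (4.1667)·(2) + (0.1667)·(-1) + (-0.8333)·(0)) / 5 = 3/5 = 0.6
  S[B,B] = ((-2)·(-2) + (-1)·(-1) + (2)·(2) + (2)·(2) + (-1)·(-1) + (0)·(0)) / 5 = 14/5 = 2.8

S is symmetric (S[j,i] = S[i,j]). Assembling:

S = [[5.3667, 0.6],
 [0.6, 2.8]]


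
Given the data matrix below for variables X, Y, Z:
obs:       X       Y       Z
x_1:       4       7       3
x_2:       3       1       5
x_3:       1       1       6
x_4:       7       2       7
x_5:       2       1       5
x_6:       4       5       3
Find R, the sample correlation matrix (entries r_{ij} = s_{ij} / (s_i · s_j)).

Step 1 — column means:
  mean(X) = (4 + 3 + 1 + 7 + 2 + 4) / 6 = 21/6 = 3.5
  mean(Y) = (7 + 1 + 1 + 2 + 1 + 5) / 6 = 17/6 = 2.8333
  mean(Z) = (3 + 5 + 6 + 7 + 5 + 3) / 6 = 29/6 = 4.8333

Step 2 — sample variances and covariances s[i,j] = (1/(n-1)) · Σ_k (x_{k,i} - mean_i) · (x_{k,j} - mean_j), with n-1 = 5:
  s[X,X] = ((0.5)·(0.5) + (-0.5)·(-0.5) + (-2.5)·(-2.5) + (3.5)·(3.5) + (-1.5)·(-1.5) + (0.5)·(0.5)) / 5 = 21.5/5 = 4.3
  s[X,Y] = ((0.5)·(4.1667) + (-0.5)·(-1.8333) + (-2.5)·(-1.8333) + (3.5)·(-0.8333) + (-1.5)·(-1.8333) + (0.5)·(2.1667)) / 5 = 8.5/5 = 1.7
  s[X,Z] = ((0.5)·(-1.8333) + (-0.5)·(0.1667) + (-2.5)·(1.1667) + (3.5)·(2.1667) + (-1.5)·(0.1667) + (0.5)·(-1.8333)) / 5 = 2.5/5 = 0.5
  s[Y,Y] = ((4.1667)·(4.1667) + (-1.8333)·(-1.8333) + (-1.8333)·(-1.8333) + (-0.8333)·(-0.8333) + (-1.8333)·(-1.8333) + (2.1667)·(2.1667)) / 5 = 32.8333/5 = 6.5667
  s[Y,Z] = ((4.1667)·(-1.8333) + (-1.8333)·(0.1667) + (-1.8333)·(1.1667) + (-0.8333)·(2.1667) + (-1.8333)·(0.1667) + (2.1667)·(-1.8333)) / 5 = -16.1667/5 = -3.2333
  s[Z,Z] = ((-1.8333)·(-1.8333) + (0.1667)·(0.1667) + (1.1667)·(1.1667) + (2.1667)·(2.1667) + (0.1667)·(0.1667) + (-1.8333)·(-1.8333)) / 5 = 12.8333/5 = 2.5667
  Sample standard deviations s_i = √(s[i,i]):
  s(X) = √(4.3) = 2.0736
  s(Y) = √(6.5667) = 2.5626
  s(Z) = √(2.5667) = 1.6021

Step 3 — r_{ij} = s_{ij} / (s_i · s_j):
  r[X,X] = 1 (diagonal).
  r[X,Y] = 1.7 / (2.0736 · 2.5626) = 1.7 / 5.3138 = 0.3199
  r[X,Z] = 0.5 / (2.0736 · 1.6021) = 0.5 / 3.3221 = 0.1505
  r[Y,Y] = 1 (diagonal).
  r[Y,Z] = -3.2333 / (2.5626 · 1.6021) = -3.2333 / 4.1054 = -0.7876
  r[Z,Z] = 1 (diagonal).

R is symmetric with unit diagonal. Assembling:

R = [[1, 0.3199, 0.1505],
 [0.3199, 1, -0.7876],
 [0.1505, -0.7876, 1]]


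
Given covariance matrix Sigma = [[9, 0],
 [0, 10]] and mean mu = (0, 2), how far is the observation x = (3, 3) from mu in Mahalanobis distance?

Step 1 — centre the observation: (x - mu) = (3, 1).

Step 2 — invert Sigma. det(Sigma) = 9·10 - (0)² = 90.
  Sigma^{-1} = (1/det) · [[d, -b], [-b, a]] = [[0.1111, 0],
 [0, 0.1]].

Step 3 — form the quadratic (x - mu)^T · Sigma^{-1} · (x - mu):
  Sigma^{-1} · (x - mu) = (0.3333, 0.1).
  (x - mu)^T · [Sigma^{-1} · (x - mu)] = (3)·(0.3333) + (1)·(0.1) = 1.1.

Step 4 — take square root: d = √(1.1) ≈ 1.0488.

d(x, mu) = √(1.1) ≈ 1.0488


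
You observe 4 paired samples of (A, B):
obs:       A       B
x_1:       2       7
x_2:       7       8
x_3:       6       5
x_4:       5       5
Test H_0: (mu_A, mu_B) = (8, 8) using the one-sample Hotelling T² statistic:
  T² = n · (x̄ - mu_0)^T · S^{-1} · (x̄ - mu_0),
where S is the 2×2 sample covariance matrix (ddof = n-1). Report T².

Step 1 — sample mean vector:
  mean(A) = (2 + 7 + 6 + 5) / 4 = 20/4 = 5
  mean(B) = (7 + 8 + 5 + 5) / 4 = 25/4 = 6.25
  x̄ = (5, 6.25),  deviation x̄ - mu_0 = (5, 6.25) - (8, 8) = (-3, -1.75).

Step 2 — sample covariance matrix, S[i,j] = (1/(n-1)) · Σ_k (x_{k,i} - mean_i) · (x_{k,j} - mean_j), divisor n-1 = 3:
  S[A,A] = ((-3)·(-3) + (2)·(2) + (1)·(1) + (0)·(0)) / 3 = 14/3 = 4.6667
  S[A,B] = ((-3)·(0.75) + (2)·(1.75) + (1)·(-1.25) + (0)·(-1.25)) / 3 = 0/3 = 0
  S[B,B] = ((0.75)·(0.75) + (1.75)·(1.75) + (-1.25)·(-1.25) + (-1.25)·(-1.25)) / 3 = 6.75/3 = 2.25
  S = [[4.6667, 0],
 [0, 2.25]].

Step 3 — invert S. det(S) = 4.6667·2.25 - (0)² = 10.5.
  S^{-1} = (1/det) · [[d, -b], [-b, a]] = [[0.2143, 0],
 [0, 0.4444]].

Step 4 — quadratic form (x̄ - mu_0)^T · S^{-1} · (x̄ - mu_0):
  S^{-1} · (x̄ - mu_0) = (-0.6429, -0.7778),
  (x̄ - mu_0)^T · [...] = (-3)·(-0.6429) + (-1.75)·(-0.7778) = 3.2897.

Step 5 — scale by n: T² = 4 · 3.2897 = 13.1587.

T² ≈ 13.1587


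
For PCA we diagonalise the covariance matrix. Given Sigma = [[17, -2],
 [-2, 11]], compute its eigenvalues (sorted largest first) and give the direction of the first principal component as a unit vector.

Step 1 — characteristic polynomial of 2×2 Sigma:
  det(Sigma - λI) = λ² - trace · λ + det = 0.
  trace = 17 + 11 = 28, det = 17·11 - (-2)² = 183.
Step 2 — discriminant:
  Δ = trace² - 4·det = 784 - 732 = 52.
Step 3 — eigenvalues:
  λ = (trace ± √Δ)/2 = (28 ± 7.2111)/2,
  λ_1 = 17.6056,  λ_2 = 10.3944.

Step 4 — unit eigenvector for λ_1: solve (Sigma - λ_1 I)v = 0. First row:
  (17 - 17.6056)·v_x + (-2)·v_y = 0, i.e. (-0.6056)·v_x + (-2)·v_y = 0,
  so v ∝ (b, λ_1 - a) = (-2, 0.6056); multiply by -1 so the first entry is positive: u = (2, -0.6056).
  ||u|| = √((2)² + (-0.6056)²) = √(4.3667) ≈ 2.0897,
  v_1 = u/||u|| ≈ (0.9571, -0.2898) (||v_1|| = 1).

λ_1 = 17.6056,  λ_2 = 10.3944;  v_1 ≈ (0.9571, -0.2898)


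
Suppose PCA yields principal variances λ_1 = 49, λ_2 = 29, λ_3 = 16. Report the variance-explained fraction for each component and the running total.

Step 1 — total variance = trace(Sigma) = Σ λ_i = 49 + 29 + 16 = 94.

Step 2 — fraction explained by component i = λ_i / Σ λ:
  PC1: 49/94 = 0.5213
  PC2: 29/94 = 0.3085
  PC3: 16/94 = 0.1702

Step 3 — cumulative fraction after k components = (λ_1 + ... + λ_k) / Σ λ:
  k = 1: 49/94 = 0.5213
  k = 2: (49 + 29)/94 = 78/94 = 0.8298
  k = 3: (49 + 29 + 16)/94 = 94/94 = 1

Summary (fraction, with percent):

explained: PC1 0.5213 (52.13%), PC2 0.3085 (30.85%), PC3 0.1702 (17.02%);  cumulative: 0.5213, 0.8298, 1


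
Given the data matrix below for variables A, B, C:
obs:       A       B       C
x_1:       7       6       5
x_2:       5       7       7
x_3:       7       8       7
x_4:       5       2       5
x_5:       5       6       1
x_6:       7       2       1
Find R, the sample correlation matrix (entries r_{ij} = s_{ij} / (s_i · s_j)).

Step 1 — column means:
  mean(A) = (7 + 5 + 7 + 5 + 5 + 7) / 6 = 36/6 = 6
  mean(B) = (6 + 7 + 8 + 2 + 6 + 2) / 6 = 31/6 = 5.1667
  mean(C) = (5 + 7 + 7 + 5 + 1 + 1) / 6 = 26/6 = 4.3333

Step 2 — sample variances and covariances s[i,j] = (1/(n-1)) · Σ_k (x_{k,i} - mean_i) · (x_{k,j} - mean_j), with n-1 = 5:
  s[A,A] = ((1)·(1) + (-1)·(-1) + (1)·(1) + (-1)·(-1) + (-1)·(-1) + (1)·(1)) / 5 = 6/5 = 1.2
  s[A,B] = ((1)·(0.8333) + (-1)·(1.8333) + (1)·(2.8333) + (-1)·(-3.1667) + (-1)·(0.8333) + (1)·(-3.1667)) / 5 = 1/5 = 0.2
  s[A,C] = ((1)·(0.6667) + (-1)·(2.6667) + (1)·(2.6667) + (-1)·(0.6667) + (-1)·(-3.3333) + (1)·(-3.3333)) / 5 = 0/5 = 0
  s[B,B] = ((0.8333)·(0.8333) + (1.8333)·(1.8333) + (2.8333)·(2.8333) + (-3.1667)·(-3.1667) + (0.8333)·(0.8333) + (-3.1667)·(-3.1667)) / 5 = 32.8333/5 = 6.5667
  s[B,C] = ((0.8333)·(0.6667) + (1.8333)·(2.6667) + (2.8333)·(2.6667) + (-3.1667)·(0.6667) + (0.8333)·(-3.3333) + (-3.1667)·(-3.3333)) / 5 = 18.6667/5 = 3.7333
  s[C,C] = ((0.6667)·(0.6667) + (2.6667)·(2.6667) + (2.6667)·(2.6667) + (0.6667)·(0.6667) + (-3.3333)·(-3.3333) + (-3.3333)·(-3.3333)) / 5 = 37.3333/5 = 7.4667
  Sample standard deviations s_i = √(s[i,i]):
  s(A) = √(1.2) = 1.0954
  s(B) = √(6.5667) = 2.5626
  s(C) = √(7.4667) = 2.7325

Step 3 — r_{ij} = s_{ij} / (s_i · s_j):
  r[A,A] = 1 (diagonal).
  r[A,B] = 0.2 / (1.0954 · 2.5626) = 0.2 / 2.8071 = 0.0712
  r[A,C] = 0 / (1.0954 · 2.7325) = 0 / 2.9933 = 0
  r[B,B] = 1 (diagonal).
  r[B,C] = 3.7333 / (2.5626 · 2.7325) = 3.7333 / 7.0022 = 0.5332
  r[C,C] = 1 (diagonal).

R is symmetric with unit diagonal. Assembling:

R = [[1, 0.0712, 0],
 [0.0712, 1, 0.5332],
 [0, 0.5332, 1]]


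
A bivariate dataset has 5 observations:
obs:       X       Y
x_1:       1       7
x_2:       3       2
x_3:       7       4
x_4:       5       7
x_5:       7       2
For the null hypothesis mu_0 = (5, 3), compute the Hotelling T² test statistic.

Step 1 — sample mean vector:
  mean(X) = (1 + 3 + 7 + 5 + 7) / 5 = 23/5 = 4.6
  mean(Y) = (7 + 2 + 4 + 7 + 2) / 5 = 22/5 = 4.4
  x̄ = (4.6, 4.4),  deviation x̄ - mu_0 = (4.6, 4.4) - (5, 3) = (-0.4, 1.4).

Step 2 — sample covariance matrix, S[i,j] = (1/(n-1)) · Σ_k (x_{k,i} - mean_i) · (x_{k,j} - mean_j), divisor n-1 = 4:
  S[X,X] = ((-3.6)·(-3.6) + (-1.6)·(-1.6) + (2.4)·(2.4) + (0.4)·(0.4) + (2.4)·(2.4)) / 4 = 27.2/4 = 6.8
  S[X,Y] = ((-3.6)·(2.6) + (-1.6)·(-2.4) + (2.4)·(-0.4) + (0.4)·(2.6) + (2.4)·(-2.4)) / 4 = -11.2/4 = -2.8
  S[Y,Y] = ((2.6)·(2.6) + (-2.4)·(-2.4) + (-0.4)·(-0.4) + (2.6)·(2.6) + (-2.4)·(-2.4)) / 4 = 25.2/4 = 6.3
  S = [[6.8, -2.8],
 [-2.8, 6.3]].

Step 3 — invert S. det(S) = 6.8·6.3 - (-2.8)² = 35.
  S^{-1} = (1/det) · [[d, -b], [-b, a]] = [[0.18, 0.08],
 [0.08, 0.1943]].

Step 4 — quadratic form (x̄ - mu_0)^T · S^{-1} · (x̄ - mu_0):
  S^{-1} · (x̄ - mu_0) = (0.04, 0.24),
  (x̄ - mu_0)^T · [...] = (-0.4)·(0.04) + (1.4)·(0.24) = 0.32.

Step 5 — scale by n: T² = 5 · 0.32 = 1.6.

T² ≈ 1.6


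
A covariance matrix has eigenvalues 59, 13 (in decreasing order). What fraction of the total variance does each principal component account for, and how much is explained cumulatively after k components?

Step 1 — total variance = trace(Sigma) = Σ λ_i = 59 + 13 = 72.

Step 2 — fraction explained by component i = λ_i / Σ λ:
  PC1: 59/72 = 0.8194
  PC2: 13/72 = 0.1806

Step 3 — cumulative fraction after k components = (λ_1 + ... + λ_k) / Σ λ:
  k = 1: 59/72 = 0.8194
  k = 2: (59 + 13)/72 = 72/72 = 1

Summary (fraction, with percent):

explained: PC1 0.8194 (81.94%), PC2 0.1806 (18.06%);  cumulative: 0.8194, 1


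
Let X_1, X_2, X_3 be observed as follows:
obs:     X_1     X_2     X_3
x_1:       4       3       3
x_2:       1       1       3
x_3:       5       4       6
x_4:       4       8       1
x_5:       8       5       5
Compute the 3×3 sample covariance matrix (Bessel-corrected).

Step 1 — column means:
  mean(X_1) = (4 + 1 + 5 + 4 + 8) / 5 = 22/5 = 4.4
  mean(X_2) = (3 + 1 + 4 + 8 + 5) / 5 = 21/5 = 4.2
  mean(X_3) = (3 + 3 + 6 + 1 + 5) / 5 = 18/5 = 3.6

Step 2 — sample covariance S[i,j] = (1/(n-1)) · Σ_k (x_{k,i} - mean_i) · (x_{k,j} - mean_j), with n-1 = 4.
  S[X_1,X_1] = ((-0.4)·(-0.4) + (-3.4)·(-3.4) + (0.6)·(0.6) + (-0.4)·(-0.4) + (3.6)·(3.6)) / 4 = 25.2/4 = 6.3
  S[X_1,X_2] = ((-0.4)·(-1.2) + (-3.4)·(-3.2) + (0.6)·(-0.2) + (-0.4)·(3.8) + (3.6)·(0.8)) / 4 = 12.6/4 = 3.15
  S[X_1,X_3] = ((-0.4)·(-0.6) + (-3.4)·(-0.6) + (0.6)·(2.4) + (-0.4)·(-2.6) + (3.6)·(1.4)) / 4 = 9.8/4 = 2.45
  S[X_2,X_2] = ((-1.2)·(-1.2) + (-3.2)·(-3.2) + (-0.2)·(-0.2) + (3.8)·(3.8) + (0.8)·(0.8)) / 4 = 26.8/4 = 6.7
  S[X_2,X_3] = ((-1.2)·(-0.6) + (-3.2)·(-0.6) + (-0.2)·(2.4) + (3.8)·(-2.6) + (0.8)·(1.4)) / 4 = -6.6/4 = -1.65
  S[X_3,X_3] = ((-0.6)·(-0.6) + (-0.6)·(-0.6) + (2.4)·(2.4) + (-2.6)·(-2.6) + (1.4)·(1.4)) / 4 = 15.2/4 = 3.8

S is symmetric (S[j,i] = S[i,j]). Assembling:

S = [[6.3, 3.15, 2.45],
 [3.15, 6.7, -1.65],
 [2.45, -1.65, 3.8]]


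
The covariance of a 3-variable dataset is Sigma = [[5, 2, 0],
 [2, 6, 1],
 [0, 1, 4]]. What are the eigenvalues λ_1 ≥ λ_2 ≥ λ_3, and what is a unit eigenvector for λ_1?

Step 1 — characteristic polynomial p(λ) = det(λI - Sigma) = λ³ - tr·λ² + c_1·λ - det, where tr = trace, c_1 = sum of the principal 2×2 minors, det = det(Sigma):
  tr = 5 + 6 + 4 = 15,
  c_1 = (5·6 - (2)²) + (5·4 - (0)²) + (6·4 - (1)²) = 26 + 20 + 23 = 69,
  det = 5·(6·4 - (1)²) - (2)·((2)·4 - (1)·(0)) + (0)·((2)·(1) - 6·(0)) = 5·(23) - (2)·(8) + (0)·(2) = 99.
  So p(λ) = λ³ - 15λ² + 69λ - 99.
Step 2 — look for an integer root (rational root theorem: any rational root is an integer divisor of 99). Testing λ = 3:
  p(3) = 27 - 135 + 207 - 99 = 0  ✓
  Dividing out (λ - 3): p(λ) = (λ - 3)(λ² - 12λ + 33).
Step 3 — remaining eigenvalues from the quadratic λ² - 12λ + 33 = 0:
  Δ = 12² - 4·33 = 144 - 132 = 12,  λ = (12 ± √12)/2 = (12 ± 3.4641)/2 ≈ 7.7321 or 4.2679.
  Sorted: λ_1 = 7.7321,  λ_2 = 4.2679,  λ_3 = 3  (check: sum = 15 = tr ✓).

Step 4 — unit eigenvector for λ_1 ≈ 7.7321: v spans the null space of (Sigma - λ_1 I), whose rows are
  r_1 = (-2.7321, 2, 0),  r_2 = (2, -1.7321, 1),  r_3 = (0, 1, -3.7321).
  v is orthogonal to every row, so take v ∝ r_1 × r_2 = ((2)·(1) - (0)·(-1.7321), (0)·(2) - (-2.7321)·(1), (-2.7321)·(-1.7321) - (2)·(2)) ≈ (2, 2.7321, 0.7321).
  Let u = (2, 2.7321, 0.7321).
  ||u|| = √((2)² + (2.7321)² + (0.7321)²) = √(12) ≈ 3.4641,  v_1 = u/||u|| ≈ (0.5774, 0.7887, 0.2113) (||v_1|| = 1).

λ_1 = 7.7321,  λ_2 = 4.2679,  λ_3 = 3;  v_1 ≈ (0.5774, 0.7887, 0.2113)


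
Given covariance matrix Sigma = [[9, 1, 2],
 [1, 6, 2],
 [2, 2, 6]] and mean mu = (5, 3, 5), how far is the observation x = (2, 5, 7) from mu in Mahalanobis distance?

Step 1 — centre the observation: (x - mu) = (-3, 2, 2).

Step 2 — invert Sigma (cofactor / det for 3×3, or solve directly):
  Sigma^{-1} = [[0.1203, -0.0075, -0.0376],
 [-0.0075, 0.188, -0.0602],
 [-0.0376, -0.0602, 0.1992]].

Step 3 — form the quadratic (x - mu)^T · Sigma^{-1} · (x - mu):
  Sigma^{-1} · (x - mu) = (-0.4511, 0.2782, 0.391).
  (x - mu)^T · [Sigma^{-1} · (x - mu)] = (-3)·(-0.4511) + (2)·(0.2782) + (2)·(0.391) = 2.6917.

Step 4 — take square root: d = √(2.6917) ≈ 1.6406.

d(x, mu) = √(2.6917) ≈ 1.6406


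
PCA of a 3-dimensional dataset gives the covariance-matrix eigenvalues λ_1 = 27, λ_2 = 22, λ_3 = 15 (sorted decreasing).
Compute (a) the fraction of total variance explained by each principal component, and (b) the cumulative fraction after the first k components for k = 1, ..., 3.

Step 1 — total variance = trace(Sigma) = Σ λ_i = 27 + 22 + 15 = 64.

Step 2 — fraction explained by component i = λ_i / Σ λ:
  PC1: 27/64 = 0.4219
  PC2: 22/64 = 0.3438
  PC3: 15/64 = 0.2344

Step 3 — cumulative fraction after k components = (λ_1 + ... + λ_k) / Σ λ:
  k = 1: 27/64 = 0.4219
  k = 2: (27 + 22)/64 = 49/64 = 0.7656
  k = 3: (27 + 22 + 15)/64 = 64/64 = 1

Summary (fraction, with percent):

explained: PC1 0.4219 (42.19%), PC2 0.3438 (34.38%), PC3 0.2344 (23.44%);  cumulative: 0.4219, 0.7656, 1


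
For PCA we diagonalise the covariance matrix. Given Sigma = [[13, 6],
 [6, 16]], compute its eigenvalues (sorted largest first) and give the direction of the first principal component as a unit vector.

Step 1 — characteristic polynomial of 2×2 Sigma:
  det(Sigma - λI) = λ² - trace · λ + det = 0.
  trace = 13 + 16 = 29, det = 13·16 - (6)² = 172.
Step 2 — discriminant:
  Δ = trace² - 4·det = 841 - 688 = 153.
Step 3 — eigenvalues:
  λ = (trace ± √Δ)/2 = (29 ± 12.3693)/2,
  λ_1 = 20.6847,  λ_2 = 8.3153.

Step 4 — unit eigenvector for λ_1: solve (Sigma - λ_1 I)v = 0. First row:
  (13 - 20.6847)·v_x + (6)·v_y = 0, i.e. (-7.6847)·v_x + (6)·v_y = 0,
  so v ∝ (b, λ_1 - a) = (6, 7.6847) = u.
  ||u|| = √((6)² + (7.6847)²) = √(95.054) ≈ 9.7496,
  v_1 = u/||u|| ≈ (0.6154, 0.7882) (||v_1|| = 1).

λ_1 = 20.6847,  λ_2 = 8.3153;  v_1 ≈ (0.6154, 0.7882)


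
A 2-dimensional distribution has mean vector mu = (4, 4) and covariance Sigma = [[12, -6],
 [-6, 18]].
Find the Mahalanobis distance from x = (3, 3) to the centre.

Step 1 — centre the observation: (x - mu) = (-1, -1).

Step 2 — invert Sigma. det(Sigma) = 12·18 - (-6)² = 180.
  Sigma^{-1} = (1/det) · [[d, -b], [-b, a]] = [[0.1, 0.0333],
 [0.0333, 0.0667]].

Step 3 — form the quadratic (x - mu)^T · Sigma^{-1} · (x - mu):
  Sigma^{-1} · (x - mu) = (-0.1333, -0.1).
  (x - mu)^T · [Sigma^{-1} · (x - mu)] = (-1)·(-0.1333) + (-1)·(-0.1) = 0.2333.

Step 4 — take square root: d = √(0.2333) ≈ 0.483.

d(x, mu) = √(0.2333) ≈ 0.483


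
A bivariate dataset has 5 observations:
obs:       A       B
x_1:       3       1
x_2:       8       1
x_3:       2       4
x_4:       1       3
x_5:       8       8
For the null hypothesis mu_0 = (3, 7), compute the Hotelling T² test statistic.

Step 1 — sample mean vector:
  mean(A) = (3 + 8 + 2 + 1 + 8) / 5 = 22/5 = 4.4
  mean(B) = (1 + 1 + 4 + 3 + 8) / 5 = 17/5 = 3.4
  x̄ = (4.4, 3.4),  deviation x̄ - mu_0 = (4.4, 3.4) - (3, 7) = (1.4, -3.6).

Step 2 — sample covariance matrix, S[i,j] = (1/(n-1)) · Σ_k (x_{k,i} - mean_i) · (x_{k,j} - mean_j), divisor n-1 = 4:
  S[A,A] = ((-1.4)·(-1.4) + (3.6)·(3.6) + (-2.4)·(-2.4) + (-3.4)·(-3.4) + (3.6)·(3.6)) / 4 = 45.2/4 = 11.3
  S[A,B] = ((-1.4)·(-2.4) + (3.6)·(-2.4) + (-2.4)·(0.6) + (-3.4)·(-0.4) + (3.6)·(4.6)) / 4 = 11.2/4 = 2.8
  S[B,B] = ((-2.4)·(-2.4) + (-2.4)·(-2.4) + (0.6)·(0.6) + (-0.4)·(-0.4) + (4.6)·(4.6)) / 4 = 33.2/4 = 8.3
  S = [[11.3, 2.8],
 [2.8, 8.3]].

Step 3 — invert S. det(S) = 11.3·8.3 - (2.8)² = 85.95.
  S^{-1} = (1/det) · [[d, -b], [-b, a]] = [[0.0966, -0.0326],
 [-0.0326, 0.1315]].

Step 4 — quadratic form (x̄ - mu_0)^T · S^{-1} · (x̄ - mu_0):
  S^{-1} · (x̄ - mu_0) = (0.2525, -0.5189),
  (x̄ - mu_0)^T · [...] = (1.4)·(0.2525) + (-3.6)·(-0.5189) = 2.2215.

Step 5 — scale by n: T² = 5 · 2.2215 = 11.1076.

T² ≈ 11.1076


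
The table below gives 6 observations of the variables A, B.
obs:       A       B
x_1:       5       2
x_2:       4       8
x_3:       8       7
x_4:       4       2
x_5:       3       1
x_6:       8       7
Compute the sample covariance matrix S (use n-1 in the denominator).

Step 1 — column means:
  mean(A) = (5 + 4 + 8 + 4 + 3 + 8) / 6 = 32/6 = 5.3333
  mean(B) = (2 + 8 + 7 + 2 + 1 + 7) / 6 = 27/6 = 4.5

Step 2 — sample covariance S[i,j] = (1/(n-1)) · Σ_k (x_{k,i} - mean_i) · (x_{k,j} - mean_j), with n-1 = 5.
  S[A,A] = ((-0.3333)·(-0.3333) + (-1.3333)·(-1.3333) + (2.6667)·(2.6667) + (-1.3333)·(-1.3333) + (-2.3333)·(-2.3333) + (2.6667)·(2.6667)) / 5 = 23.3333/5 = 4.6667
  S[A,B] = ((-0.3333)·(-2.5) + (-1.3333)·(3.5) + (2.6667)·(2.5) + (-1.3333)·(-2.5) + (-2.3333)·(-3.5) + (2.6667)·(2.5)) / 5 = 21/5 = 4.2
  S[B,B] = ((-2.5)·(-2.5) + (3.5)·(3.5) + (2.5)·(2.5) + (-2.5)·(-2.5) + (-3.5)·(-3.5) + (2.5)·(2.5)) / 5 = 49.5/5 = 9.9

S is symmetric (S[j,i] = S[i,j]). Assembling:

S = [[4.6667, 4.2],
 [4.2, 9.9]]


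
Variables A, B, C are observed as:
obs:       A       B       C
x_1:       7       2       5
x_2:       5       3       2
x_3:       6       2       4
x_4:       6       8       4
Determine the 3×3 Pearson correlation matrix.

Step 1 — column means:
  mean(A) = (7 + 5 + 6 + 6) / 4 = 24/4 = 6
  mean(B) = (2 + 3 + 2 + 8) / 4 = 15/4 = 3.75
  mean(C) = (5 + 2 + 4 + 4) / 4 = 15/4 = 3.75

Step 2 — sample variances and covariances s[i,j] = (1/(n-1)) · Σ_k (x_{k,i} - mean_i) · (x_{k,j} - mean_j), with n-1 = 3:
  s[A,A] = ((1)·(1) + (-1)·(-1) + (0)·(0) + (0)·(0)) / 3 = 2/3 = 0.6667
  s[A,B] = ((1)·(-1.75) + (-1)·(-0.75) + (0)·(-1.75) + (0)·(4.25)) / 3 = -1/3 = -0.3333
  s[A,C] = ((1)·(1.25) + (-1)·(-1.75) + (0)·(0.25) + (0)·(0.25)) / 3 = 3/3 = 1
  s[B,B] = ((-1.75)·(-1.75) + (-0.75)·(-0.75) + (-1.75)·(-1.75) + (4.25)·(4.25)) / 3 = 24.75/3 = 8.25
  s[B,C] = ((-1.75)·(1.25) + (-0.75)·(-1.75) + (-1.75)·(0.25) + (4.25)·(0.25)) / 3 = -0.25/3 = -0.0833
  s[C,C] = ((1.25)·(1.25) + (-1.75)·(-1.75) + (0.25)·(0.25) + (0.25)·(0.25)) / 3 = 4.75/3 = 1.5833
  Sample standard deviations s_i = √(s[i,i]):
  s(A) = √(0.6667) = 0.8165
  s(B) = √(8.25) = 2.8723
  s(C) = √(1.5833) = 1.2583

Step 3 — r_{ij} = s_{ij} / (s_i · s_j):
  r[A,A] = 1 (diagonal).
  r[A,B] = -0.3333 / (0.8165 · 2.8723) = -0.3333 / 2.3452 = -0.1421
  r[A,C] = 1 / (0.8165 · 1.2583) = 1 / 1.0274 = 0.9733
  r[B,B] = 1 (diagonal).
  r[B,C] = -0.0833 / (2.8723 · 1.2583) = -0.0833 / 3.6142 = -0.0231
  r[C,C] = 1 (diagonal).

R is symmetric with unit diagonal. Assembling:

R = [[1, -0.1421, 0.9733],
 [-0.1421, 1, -0.0231],
 [0.9733, -0.0231, 1]]


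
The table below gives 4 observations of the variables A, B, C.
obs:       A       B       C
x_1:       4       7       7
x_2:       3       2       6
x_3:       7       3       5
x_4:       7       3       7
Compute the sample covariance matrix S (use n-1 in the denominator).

Step 1 — column means:
  mean(A) = (4 + 3 + 7 + 7) / 4 = 21/4 = 5.25
  mean(B) = (7 + 2 + 3 + 3) / 4 = 15/4 = 3.75
  mean(C) = (7 + 6 + 5 + 7) / 4 = 25/4 = 6.25

Step 2 — sample covariance S[i,j] = (1/(n-1)) · Σ_k (x_{k,i} - mean_i) · (x_{k,j} - mean_j), with n-1 = 3.
  S[A,A] = ((-1.25)·(-1.25) + (-2.25)·(-2.25) + (1.75)·(1.75) + (1.75)·(1.75)) / 3 = 12.75/3 = 4.25
  S[A,B] = ((-1.25)·(3.25) + (-2.25)·(-1.75) + (1.75)·(-0.75) + (1.75)·(-0.75)) / 3 = -2.75/3 = -0.9167
  S[A,C] = ((-1.25)·(0.75) + (-2.25)·(-0.25) + (1.75)·(-1.25) + (1.75)·(0.75)) / 3 = -1.25/3 = -0.4167
  S[B,B] = ((3.25)·(3.25) + (-1.75)·(-1.75) + (-0.75)·(-0.75) + (-0.75)·(-0.75)) / 3 = 14.75/3 = 4.9167
  S[B,C] = ((3.25)·(0.75) + (-1.75)·(-0.25) + (-0.75)·(-1.25) + (-0.75)·(0.75)) / 3 = 3.25/3 = 1.0833
  S[C,C] = ((0.75)·(0.75) + (-0.25)·(-0.25) + (-1.25)·(-1.25) + (0.75)·(0.75)) / 3 = 2.75/3 = 0.9167

S is symmetric (S[j,i] = S[i,j]). Assembling:

S = [[4.25, -0.9167, -0.4167],
 [-0.9167, 4.9167, 1.0833],
 [-0.4167, 1.0833, 0.9167]]


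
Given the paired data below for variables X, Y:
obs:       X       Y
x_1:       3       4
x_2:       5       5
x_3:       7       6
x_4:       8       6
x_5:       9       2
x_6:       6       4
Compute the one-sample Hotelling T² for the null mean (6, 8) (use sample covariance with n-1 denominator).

Step 1 — sample mean vector:
  mean(X) = (3 + 5 + 7 + 8 + 9 + 6) / 6 = 38/6 = 6.3333
  mean(Y) = (4 + 5 + 6 + 6 + 2 + 4) / 6 = 27/6 = 4.5
  x̄ = (6.3333, 4.5),  deviation x̄ - mu_0 = (6.3333, 4.5) - (6, 8) = (0.3333, -3.5).

Step 2 — sample covariance matrix, S[i,j] = (1/(n-1)) · Σ_k (x_{k,i} - mean_i) · (x_{k,j} - mean_j), divisor n-1 = 5:
  S[X,X] = ((-3.3333)·(-3.3333) + (-1.3333)·(-1.3333) + (0.6667)·(0.6667) + (1.6667)·(1.6667) + (2.6667)·(2.6667) + (-0.3333)·(-0.3333)) / 5 = 23.3333/5 = 4.6667
  S[X,Y] = ((-3.3333)·(-0.5) + (-1.3333)·(0.5) + (0.6667)·(1.5) + (1.6667)·(1.5) + (2.6667)·(-2.5) + (-0.3333)·(-0.5)) / 5 = -2/5 = -0.4
  S[Y,Y] = ((-0.5)·(-0.5) + (0.5)·(0.5) + (1.5)·(1.5) + (1.5)·(1.5) + (-2.5)·(-2.5) + (-0.5)·(-0.5)) / 5 = 11.5/5 = 2.3
  S = [[4.6667, -0.4],
 [-0.4, 2.3]].

Step 3 — invert S. det(S) = 4.6667·2.3 - (-0.4)² = 10.5733.
  S^{-1} = (1/det) · [[d, -b], [-b, a]] = [[0.2175, 0.0378],
 [0.0378, 0.4414]].

Step 4 — quadratic form (x̄ - mu_0)^T · S^{-1} · (x̄ - mu_0):
  S^{-1} · (x̄ - mu_0) = (-0.0599, -1.5322),
  (x̄ - mu_0)^T · [...] = (0.3333)·(-0.0599) + (-3.5)·(-1.5322) = 5.3426.

Step 5 — scale by n: T² = 6 · 5.3426 = 32.0555.

T² ≈ 32.0555


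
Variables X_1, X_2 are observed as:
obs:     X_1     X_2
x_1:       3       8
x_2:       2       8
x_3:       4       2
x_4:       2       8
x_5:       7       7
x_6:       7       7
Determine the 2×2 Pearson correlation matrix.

Step 1 — column means:
  mean(X_1) = (3 + 2 + 4 + 2 + 7 + 7) / 6 = 25/6 = 4.1667
  mean(X_2) = (8 + 8 + 2 + 8 + 7 + 7) / 6 = 40/6 = 6.6667

Step 2 — sample variances and covariances s[i,j] = (1/(n-1)) · Σ_k (x_{k,i} - mean_i) · (x_{k,j} - mean_j), with n-1 = 5:
  s[X_1,X_1] = ((-1.1667)·(-1.1667) + (-2.1667)·(-2.1667) + (-0.1667)·(-0.1667) + (-2.1667)·(-2.1667) + (2.8333)·(2.8333) + (2.8333)·(2.8333)) / 5 = 26.8333/5 = 5.3667
  s[X_1,X_2] = ((-1.1667)·(1.3333) + (-2.1667)·(1.3333) + (-0.1667)·(-4.6667) + (-2.1667)·(1.3333) + (2.8333)·(0.3333) + (2.8333)·(0.3333)) / 5 = -4.6667/5 = -0.9333
  s[X_2,X_2] = ((1.3333)·(1.3333) + (1.3333)·(1.3333) + (-4.6667)·(-4.6667) + (1.3333)·(1.3333) + (0.3333)·(0.3333) + (0.3333)·(0.3333)) / 5 = 27.3333/5 = 5.4667
  Sample standard deviations s_i = √(s[i,i]):
  s(X_1) = √(5.3667) = 2.3166
  s(X_2) = √(5.4667) = 2.3381

Step 3 — r_{ij} = s_{ij} / (s_i · s_j):
  r[X_1,X_1] = 1 (diagonal).
  r[X_1,X_2] = -0.9333 / (2.3166 · 2.3381) = -0.9333 / 5.4164 = -0.1723
  r[X_2,X_2] = 1 (diagonal).

R is symmetric with unit diagonal. Assembling:

R = [[1, -0.1723],
 [-0.1723, 1]]


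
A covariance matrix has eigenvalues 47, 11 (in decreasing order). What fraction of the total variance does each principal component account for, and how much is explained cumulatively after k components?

Step 1 — total variance = trace(Sigma) = Σ λ_i = 47 + 11 = 58.

Step 2 — fraction explained by component i = λ_i / Σ λ:
  PC1: 47/58 = 0.8103
  PC2: 11/58 = 0.1897

Step 3 — cumulative fraction after k components = (λ_1 + ... + λ_k) / Σ λ:
  k = 1: 47/58 = 0.8103
  k = 2: (47 + 11)/58 = 58/58 = 1

Summary (fraction, with percent):

explained: PC1 0.8103 (81.03%), PC2 0.1897 (18.97%);  cumulative: 0.8103, 1


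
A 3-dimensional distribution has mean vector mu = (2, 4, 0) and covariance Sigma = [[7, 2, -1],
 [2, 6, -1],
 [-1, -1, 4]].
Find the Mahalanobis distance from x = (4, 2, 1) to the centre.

Step 1 — centre the observation: (x - mu) = (2, -2, 1).

Step 2 — invert Sigma (cofactor / det for 3×3, or solve directly):
  Sigma^{-1} = [[0.1608, -0.049, 0.028],
 [-0.049, 0.1888, 0.035],
 [0.028, 0.035, 0.2657]].

Step 3 — form the quadratic (x - mu)^T · Sigma^{-1} · (x - mu):
  Sigma^{-1} · (x - mu) = (0.4476, -0.4406, 0.2517).
  (x - mu)^T · [Sigma^{-1} · (x - mu)] = (2)·(0.4476) + (-2)·(-0.4406) + (1)·(0.2517) = 2.028.

Step 4 — take square root: d = √(2.028) ≈ 1.4241.

d(x, mu) = √(2.028) ≈ 1.4241
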